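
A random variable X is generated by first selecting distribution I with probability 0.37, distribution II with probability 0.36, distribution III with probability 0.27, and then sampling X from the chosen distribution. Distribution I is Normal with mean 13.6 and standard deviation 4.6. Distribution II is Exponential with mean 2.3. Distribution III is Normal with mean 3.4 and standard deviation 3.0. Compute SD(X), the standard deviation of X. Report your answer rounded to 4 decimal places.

Per component, I: μ=13.6, E[X²]=206.12; II: μ=2.3, E[X²]=10.58; III: μ=3.4, E[X²]=20.56.
E[X] = 0.37·13.6 + 0.36·2.3 + 0.27·3.4 = 6.778.
E[X²] = 0.37·206.12 + 0.36·10.58 + 0.27·20.56 = 85.6244.
Var(X) = E[X²] − (E[X])² = 85.6244 − 45.9413 = 39.6831.
SD(X) = √39.6831 = 6.29945.

6.2995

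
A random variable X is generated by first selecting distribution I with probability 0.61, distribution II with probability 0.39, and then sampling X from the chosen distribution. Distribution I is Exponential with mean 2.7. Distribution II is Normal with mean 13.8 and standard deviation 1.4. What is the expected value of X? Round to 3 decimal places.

7.029

Component means — I: 2.7; II: 13.8.
E[X] = 0.61·2.7 + 0.39·13.8 = 7.029.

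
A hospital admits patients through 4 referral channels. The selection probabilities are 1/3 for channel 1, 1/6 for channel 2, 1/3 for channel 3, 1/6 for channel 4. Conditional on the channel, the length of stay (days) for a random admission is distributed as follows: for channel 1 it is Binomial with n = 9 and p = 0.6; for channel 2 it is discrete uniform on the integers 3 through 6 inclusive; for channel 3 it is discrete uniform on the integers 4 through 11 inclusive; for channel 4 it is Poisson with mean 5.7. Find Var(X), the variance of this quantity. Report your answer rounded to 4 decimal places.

4.8883

Per component, 1: μ=5.4, E[X²]=31.32; 2: μ=4.5, E[X²]=21.5; 3: μ=7.5, E[X²]=61.5; 4: μ=5.7, E[X²]=38.19.
E[X] = 0.333333·5.4 + 0.166667·4.5 + 0.333333·7.5 + 0.166667·5.7 = 6.
E[X²] = 0.333333·31.32 + 0.166667·21.5 + 0.333333·61.5 + 0.166667·38.19 = 40.8883.
Var(X) = E[X²] − (E[X])² = 40.8883 − 36 = 4.88833.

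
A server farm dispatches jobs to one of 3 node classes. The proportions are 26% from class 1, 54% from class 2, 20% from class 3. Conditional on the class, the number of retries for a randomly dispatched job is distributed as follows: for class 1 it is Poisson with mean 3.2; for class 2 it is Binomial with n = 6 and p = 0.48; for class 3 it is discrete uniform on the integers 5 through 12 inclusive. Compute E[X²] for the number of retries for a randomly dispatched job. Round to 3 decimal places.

For each component E[X²] = Var + (mean)², giving 1: 13.44; 2: 9.792; 3: 77.5.
Overall E[X²] = 0.26·13.44 + 0.54·9.792 + 0.2·77.5 = 24.2821.

24.282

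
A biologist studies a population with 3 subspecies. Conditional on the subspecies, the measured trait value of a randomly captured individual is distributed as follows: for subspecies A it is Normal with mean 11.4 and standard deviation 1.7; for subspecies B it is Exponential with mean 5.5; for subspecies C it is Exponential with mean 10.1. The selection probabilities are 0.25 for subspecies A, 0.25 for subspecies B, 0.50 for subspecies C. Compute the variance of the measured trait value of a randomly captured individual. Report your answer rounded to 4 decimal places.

64.3219

Per component, A: μ=11.4, E[X²]=132.85; B: μ=5.5, E[X²]=60.5; C: μ=10.1, E[X²]=204.02.
E[X] = 0.25·11.4 + 0.25·5.5 + 0.5·10.1 = 9.275.
E[X²] = 0.25·132.85 + 0.25·60.5 + 0.5·204.02 = 150.347.
Var(X) = E[X²] − (E[X])² = 150.347 − 86.0256 = 64.3219.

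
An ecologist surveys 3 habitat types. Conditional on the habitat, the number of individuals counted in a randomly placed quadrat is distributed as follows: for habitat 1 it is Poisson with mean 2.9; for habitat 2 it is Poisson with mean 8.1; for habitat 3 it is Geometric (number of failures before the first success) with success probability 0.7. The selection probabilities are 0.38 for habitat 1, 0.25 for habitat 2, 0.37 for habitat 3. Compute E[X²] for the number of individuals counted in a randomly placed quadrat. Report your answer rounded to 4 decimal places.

For each component E[X²] = Var + (mean)², giving 1: 11.31; 2: 73.71; 3: 0.795918.
Overall E[X²] = 0.38·11.31 + 0.25·73.71 + 0.37·0.795918 = 23.0198.

23.0198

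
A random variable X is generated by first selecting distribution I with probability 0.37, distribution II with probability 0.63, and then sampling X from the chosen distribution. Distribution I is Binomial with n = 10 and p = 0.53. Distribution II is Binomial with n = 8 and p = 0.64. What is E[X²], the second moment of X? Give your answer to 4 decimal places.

28.9913

For each component E[X²] = Var + (mean)², giving I: 30.581; II: 28.0576.
Overall E[X²] = 0.37·30.581 + 0.63·28.0576 = 28.9913.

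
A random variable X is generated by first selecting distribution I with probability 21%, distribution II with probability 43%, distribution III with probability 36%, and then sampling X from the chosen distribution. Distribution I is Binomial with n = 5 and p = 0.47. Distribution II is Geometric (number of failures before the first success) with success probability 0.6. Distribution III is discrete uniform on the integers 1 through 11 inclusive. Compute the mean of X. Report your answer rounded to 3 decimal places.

Component means — I: 2.35; II: 0.666667; III: 6.
E[X] = 0.21·2.35 + 0.43·0.666667 + 0.36·6 = 2.94017.

2.940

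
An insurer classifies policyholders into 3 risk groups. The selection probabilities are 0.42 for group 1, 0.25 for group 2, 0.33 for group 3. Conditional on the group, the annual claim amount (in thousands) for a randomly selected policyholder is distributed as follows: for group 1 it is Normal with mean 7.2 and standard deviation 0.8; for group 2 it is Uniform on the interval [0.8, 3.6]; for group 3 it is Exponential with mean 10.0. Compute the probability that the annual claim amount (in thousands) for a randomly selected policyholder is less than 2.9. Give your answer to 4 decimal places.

0.2706

Conditional on each group, P(X < 2.9): 1: 3.82913e-08; 2: 0.75; 3: 0.251736.
By total probability, P(X < 2.9) = 0.42·3.82913e-08 + 0.25·0.75 + 0.33·0.251736 = 0.270573.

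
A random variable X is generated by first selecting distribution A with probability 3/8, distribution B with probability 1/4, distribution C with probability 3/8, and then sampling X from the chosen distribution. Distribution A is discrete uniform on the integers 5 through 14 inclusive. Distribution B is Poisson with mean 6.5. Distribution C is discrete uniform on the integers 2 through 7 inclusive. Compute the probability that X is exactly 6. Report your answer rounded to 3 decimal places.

0.139

Conditional on each component, P(X = 6): A: 0.1; B: 0.157483; C: 0.166667.
By total probability, P(X = 6) = 0.375·0.1 + 0.25·0.157483 + 0.375·0.166667 = 0.139371.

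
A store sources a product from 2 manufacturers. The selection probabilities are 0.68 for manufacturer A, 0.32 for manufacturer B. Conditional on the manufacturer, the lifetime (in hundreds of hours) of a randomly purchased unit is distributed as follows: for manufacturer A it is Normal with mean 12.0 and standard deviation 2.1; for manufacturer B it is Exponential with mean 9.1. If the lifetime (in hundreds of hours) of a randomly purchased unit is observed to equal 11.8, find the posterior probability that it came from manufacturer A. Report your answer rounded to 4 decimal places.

Likelihoods f(11.8 | ·): A: 0.189113; B: 0.0300474.
Posterior ∝ prior × likelihood. Numerator for A: 0.68·0.189113 = 0.128597.
Normalizing constant: 0.68·0.189113 + 0.32·0.0300474 = 0.138212.
P(A | observation) = 0.128597 / 0.138212 = 0.930432.

0.9304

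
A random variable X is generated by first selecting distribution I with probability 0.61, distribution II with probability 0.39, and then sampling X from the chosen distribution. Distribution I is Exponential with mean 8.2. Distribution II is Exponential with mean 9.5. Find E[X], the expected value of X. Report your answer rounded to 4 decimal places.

8.7070

Component means — I: 8.2; II: 9.5.
E[X] = 0.61·8.2 + 0.39·9.5 = 8.707.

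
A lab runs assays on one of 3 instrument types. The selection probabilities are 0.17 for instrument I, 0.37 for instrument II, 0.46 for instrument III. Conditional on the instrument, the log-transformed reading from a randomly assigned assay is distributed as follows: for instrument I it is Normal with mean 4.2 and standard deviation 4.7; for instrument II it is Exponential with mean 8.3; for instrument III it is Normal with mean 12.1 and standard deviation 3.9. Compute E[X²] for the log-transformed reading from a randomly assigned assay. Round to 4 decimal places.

132.0779

For each component E[X²] = Var + (mean)², giving I: 39.73; II: 137.78; III: 161.62.
Overall E[X²] = 0.17·39.73 + 0.37·137.78 + 0.46·161.62 = 132.078.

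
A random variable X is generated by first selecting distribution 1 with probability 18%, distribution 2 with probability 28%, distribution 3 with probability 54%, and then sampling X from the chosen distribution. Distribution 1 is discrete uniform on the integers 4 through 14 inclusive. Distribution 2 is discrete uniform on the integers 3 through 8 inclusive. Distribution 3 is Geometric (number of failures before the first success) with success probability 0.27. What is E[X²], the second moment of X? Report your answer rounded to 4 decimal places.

For each component E[X²] = Var + (mean)², giving 1: 91; 2: 33.1667; 3: 17.3237.
Overall E[X²] = 0.18·91 + 0.28·33.1667 + 0.54·17.3237 = 35.0215.

35.0215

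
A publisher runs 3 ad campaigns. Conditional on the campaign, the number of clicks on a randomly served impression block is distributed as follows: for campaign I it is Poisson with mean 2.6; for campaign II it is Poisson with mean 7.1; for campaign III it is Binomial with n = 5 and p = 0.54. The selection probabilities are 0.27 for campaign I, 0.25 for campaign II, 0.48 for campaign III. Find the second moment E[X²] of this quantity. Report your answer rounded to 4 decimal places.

21.0001

For each component E[X²] = Var + (mean)², giving I: 9.36; II: 57.51; III: 8.532.
Overall E[X²] = 0.27·9.36 + 0.25·57.51 + 0.48·8.532 = 21.0001.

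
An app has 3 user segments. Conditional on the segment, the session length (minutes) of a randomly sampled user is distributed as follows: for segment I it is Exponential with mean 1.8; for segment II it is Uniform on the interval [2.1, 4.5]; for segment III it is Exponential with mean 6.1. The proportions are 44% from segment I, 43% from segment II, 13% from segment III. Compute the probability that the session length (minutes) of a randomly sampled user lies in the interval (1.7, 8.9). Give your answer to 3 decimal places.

0.666

Conditional on each segment, P(1.7 < X < 8.9): I: 0.381773; II: 1; III: 0.524311.
By total probability, P(1.7 < X < 8.9) = 0.44·0.381773 + 0.43·1 + 0.13·0.524311 = 0.66614.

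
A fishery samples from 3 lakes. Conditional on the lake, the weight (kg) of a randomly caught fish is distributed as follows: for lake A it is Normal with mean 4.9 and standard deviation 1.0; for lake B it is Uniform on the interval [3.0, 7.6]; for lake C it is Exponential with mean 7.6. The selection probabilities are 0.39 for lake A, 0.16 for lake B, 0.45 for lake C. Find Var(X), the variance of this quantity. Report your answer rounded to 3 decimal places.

Per component, A: μ=4.9, E[X²]=25.01; B: μ=5.3, E[X²]=29.8533; C: μ=7.6, E[X²]=115.52.
E[X] = 0.39·4.9 + 0.16·5.3 + 0.45·7.6 = 6.179.
E[X²] = 0.39·25.01 + 0.16·29.8533 + 0.45·115.52 = 66.5144.
Var(X) = E[X²] − (E[X])² = 66.5144 − 38.18 = 28.3344.

28.334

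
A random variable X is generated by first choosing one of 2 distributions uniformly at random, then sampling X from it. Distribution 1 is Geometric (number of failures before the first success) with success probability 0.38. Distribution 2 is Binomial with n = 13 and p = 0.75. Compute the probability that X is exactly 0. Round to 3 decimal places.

Conditional on each component, P(X = 0): 1: 0.38; 2: 1.49012e-08.
By total probability, P(X = 0) = 0.5·0.38 + 0.5·1.49012e-08 = 0.19.

0.190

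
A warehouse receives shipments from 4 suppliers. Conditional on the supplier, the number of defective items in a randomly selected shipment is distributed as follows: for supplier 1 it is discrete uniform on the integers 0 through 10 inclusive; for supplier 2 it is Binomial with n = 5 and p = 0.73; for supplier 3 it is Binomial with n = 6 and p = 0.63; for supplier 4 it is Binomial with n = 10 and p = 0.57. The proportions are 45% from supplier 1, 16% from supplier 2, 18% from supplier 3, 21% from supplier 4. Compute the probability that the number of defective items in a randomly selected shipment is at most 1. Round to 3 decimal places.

0.091

Conditional on each supplier, P(X ≤ 1): 1: 0.181818; 2: 0.0208325; 3: 0.0287777; 4: 0.00308089.
By total probability, P(X ≤ 1) = 0.45·0.181818 + 0.16·0.0208325 + 0.18·0.0287777 + 0.21·0.00308089 = 0.0909784.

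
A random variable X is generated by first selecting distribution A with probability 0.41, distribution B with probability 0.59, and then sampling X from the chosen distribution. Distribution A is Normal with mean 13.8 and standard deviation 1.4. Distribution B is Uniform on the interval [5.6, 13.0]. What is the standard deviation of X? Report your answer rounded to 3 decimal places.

2.897

Per component, A: μ=13.8, E[X²]=192.4; B: μ=9.3, E[X²]=91.0533.
E[X] = 0.41·13.8 + 0.59·9.3 = 11.145.
E[X²] = 0.41·192.4 + 0.59·91.0533 = 132.605.
Var(X) = E[X²] − (E[X])² = 132.605 − 124.211 = 8.39444.
SD(X) = √8.39444 = 2.89732.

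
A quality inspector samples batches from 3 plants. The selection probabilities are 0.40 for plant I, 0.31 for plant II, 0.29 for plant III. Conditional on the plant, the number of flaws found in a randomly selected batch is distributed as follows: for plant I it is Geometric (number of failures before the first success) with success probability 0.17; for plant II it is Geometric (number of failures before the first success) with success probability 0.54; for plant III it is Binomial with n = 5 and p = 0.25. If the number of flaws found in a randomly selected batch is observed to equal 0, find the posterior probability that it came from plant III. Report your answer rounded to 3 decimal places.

0.226

Likelihoods P(X=0 | ·): I: 0.17; II: 0.54; III: 0.237305.
Posterior ∝ prior × likelihood. Numerator for III: 0.29·0.237305 = 0.0688184.
Normalizing constant: 0.4·0.17 + 0.31·0.54 + 0.29·0.237305 = 0.304218.
P(III | observation) = 0.0688184 / 0.304218 = 0.226214.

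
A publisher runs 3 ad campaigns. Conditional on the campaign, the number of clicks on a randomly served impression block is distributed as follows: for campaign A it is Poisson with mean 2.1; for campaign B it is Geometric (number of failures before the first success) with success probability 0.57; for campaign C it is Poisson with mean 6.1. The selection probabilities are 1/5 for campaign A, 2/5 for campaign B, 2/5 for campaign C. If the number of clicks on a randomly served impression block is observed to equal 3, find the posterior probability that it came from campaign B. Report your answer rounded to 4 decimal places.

0.2017

Likelihoods P(X=3 | ·): A: 0.189011; B: 0.045319; C: 0.0848481.
Posterior ∝ prior × likelihood. Numerator for B: 0.4·0.045319 = 0.0181276.
Normalizing constant: 0.2·0.189011 + 0.4·0.045319 + 0.4·0.0848481 = 0.0898691.
P(B | observation) = 0.0181276 / 0.0898691 = 0.201711.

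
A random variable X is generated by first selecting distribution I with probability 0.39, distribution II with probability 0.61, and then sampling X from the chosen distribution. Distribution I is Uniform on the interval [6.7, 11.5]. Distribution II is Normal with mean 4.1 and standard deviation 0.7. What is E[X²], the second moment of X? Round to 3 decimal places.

43.598

For each component E[X²] = Var + (mean)², giving I: 84.73; II: 17.3.
Overall E[X²] = 0.39·84.73 + 0.61·17.3 = 43.5977.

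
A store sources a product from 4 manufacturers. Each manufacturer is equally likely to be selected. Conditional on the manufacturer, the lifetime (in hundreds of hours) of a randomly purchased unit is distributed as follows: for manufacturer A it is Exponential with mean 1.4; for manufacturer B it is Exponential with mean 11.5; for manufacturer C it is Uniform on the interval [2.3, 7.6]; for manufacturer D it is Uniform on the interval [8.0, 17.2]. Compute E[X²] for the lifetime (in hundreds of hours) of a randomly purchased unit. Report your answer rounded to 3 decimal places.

For each component E[X²] = Var + (mean)², giving A: 3.92; B: 264.5; C: 26.8433; D: 165.813.
Overall E[X²] = 0.25·3.92 + 0.25·264.5 + 0.25·26.8433 + 0.25·165.813 = 115.269.

115.269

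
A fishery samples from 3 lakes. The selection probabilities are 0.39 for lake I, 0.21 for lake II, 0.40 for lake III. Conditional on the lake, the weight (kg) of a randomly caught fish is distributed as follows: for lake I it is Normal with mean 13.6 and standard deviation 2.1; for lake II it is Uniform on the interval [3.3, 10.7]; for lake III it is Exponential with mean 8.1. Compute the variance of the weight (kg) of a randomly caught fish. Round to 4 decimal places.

37.3104

Per component, I: μ=13.6, E[X²]=189.37; II: μ=7, E[X²]=53.5633; III: μ=8.1, E[X²]=131.22.
E[X] = 0.39·13.6 + 0.21·7 + 0.4·8.1 = 10.014.
E[X²] = 0.39·189.37 + 0.21·53.5633 + 0.4·131.22 = 137.591.
Var(X) = E[X²] − (E[X])² = 137.591 − 100.28 = 37.3104.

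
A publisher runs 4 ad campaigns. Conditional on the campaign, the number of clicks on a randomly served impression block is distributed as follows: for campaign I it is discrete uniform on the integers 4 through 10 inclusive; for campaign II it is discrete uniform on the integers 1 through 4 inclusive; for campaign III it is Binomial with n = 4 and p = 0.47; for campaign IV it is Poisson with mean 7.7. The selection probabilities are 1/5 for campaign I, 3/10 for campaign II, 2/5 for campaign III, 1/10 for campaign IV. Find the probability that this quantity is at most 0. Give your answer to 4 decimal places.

Conditional on each campaign, P(X ≤ 0): I: 0; II: 0; III: 0.0789048; IV: 0.000452827.
By total probability, P(X ≤ 0) = 0.2·0 + 0.3·0 + 0.4·0.0789048 + 0.1·0.000452827 = 0.0316072.

0.0316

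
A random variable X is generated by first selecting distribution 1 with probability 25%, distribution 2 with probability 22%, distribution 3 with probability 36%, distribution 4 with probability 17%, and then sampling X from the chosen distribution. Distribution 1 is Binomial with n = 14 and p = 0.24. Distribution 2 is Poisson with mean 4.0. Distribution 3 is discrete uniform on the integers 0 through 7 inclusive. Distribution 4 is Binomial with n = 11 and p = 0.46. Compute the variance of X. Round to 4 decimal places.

Per component, 1: μ=3.36, E[X²]=13.8432; 2: μ=4, E[X²]=20; 3: μ=3.5, E[X²]=17.5; 4: μ=5.06, E[X²]=28.336.
E[X] = 0.25·3.36 + 0.22·4 + 0.36·3.5 + 0.17·5.06 = 3.8402.
E[X²] = 0.25·13.8432 + 0.22·20 + 0.36·17.5 + 0.17·28.336 = 18.9779.
Var(X) = E[X²] − (E[X])² = 18.9779 − 14.7471 = 4.23078.

4.2308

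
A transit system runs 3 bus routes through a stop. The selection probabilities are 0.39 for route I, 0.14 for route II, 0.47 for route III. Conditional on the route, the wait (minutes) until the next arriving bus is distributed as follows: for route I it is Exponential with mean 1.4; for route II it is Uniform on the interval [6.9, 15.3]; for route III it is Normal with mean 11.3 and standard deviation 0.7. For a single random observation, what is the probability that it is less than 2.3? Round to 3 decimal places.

0.315

Conditional on each route, P(X < 2.3): I: 0.806573; II: 0; III: 0.
By total probability, P(X < 2.3) = 0.39·0.806573 + 0.14·0 + 0.47·0 = 0.314564.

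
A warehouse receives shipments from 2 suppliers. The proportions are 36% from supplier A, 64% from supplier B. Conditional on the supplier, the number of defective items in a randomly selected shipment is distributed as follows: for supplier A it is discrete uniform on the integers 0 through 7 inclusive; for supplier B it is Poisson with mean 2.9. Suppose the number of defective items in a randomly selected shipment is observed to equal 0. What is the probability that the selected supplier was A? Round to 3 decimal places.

Likelihoods P(X=0 | ·): A: 0.125; B: 0.0550232.
Posterior ∝ prior × likelihood. Numerator for A: 0.36·0.125 = 0.045.
Normalizing constant: 0.36·0.125 + 0.64·0.0550232 = 0.0802149.
P(A | observation) = 0.045 / 0.0802149 = 0.560993.

0.561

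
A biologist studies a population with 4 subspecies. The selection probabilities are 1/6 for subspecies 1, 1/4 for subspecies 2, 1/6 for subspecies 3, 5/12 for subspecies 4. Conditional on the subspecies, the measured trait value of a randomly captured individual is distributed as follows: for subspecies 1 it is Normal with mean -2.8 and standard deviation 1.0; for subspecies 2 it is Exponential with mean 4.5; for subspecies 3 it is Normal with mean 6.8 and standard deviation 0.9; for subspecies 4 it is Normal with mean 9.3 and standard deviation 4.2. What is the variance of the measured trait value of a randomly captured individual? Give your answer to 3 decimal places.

30.716

Per component, 1: μ=-2.8, E[X²]=8.84; 2: μ=4.5, E[X²]=40.5; 3: μ=6.8, E[X²]=47.05; 4: μ=9.3, E[X²]=104.13.
E[X] = 0.166667·-2.8 + 0.25·4.5 + 0.166667·6.8 + 0.416667·9.3 = 5.66667.
E[X²] = 0.166667·8.84 + 0.25·40.5 + 0.166667·47.05 + 0.416667·104.13 = 62.8275.
Var(X) = E[X²] − (E[X])² = 62.8275 − 32.1111 = 30.7164.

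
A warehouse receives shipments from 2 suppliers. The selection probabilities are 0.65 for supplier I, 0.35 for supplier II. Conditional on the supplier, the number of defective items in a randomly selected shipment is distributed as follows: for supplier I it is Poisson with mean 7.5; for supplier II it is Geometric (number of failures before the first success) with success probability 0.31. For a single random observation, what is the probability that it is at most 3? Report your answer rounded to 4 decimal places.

Conditional on each supplier, P(X ≤ 3): I: 0.0591455; II: 0.773329.
By total probability, P(X ≤ 3) = 0.65·0.0591455 + 0.35·0.773329 = 0.30911.

0.3091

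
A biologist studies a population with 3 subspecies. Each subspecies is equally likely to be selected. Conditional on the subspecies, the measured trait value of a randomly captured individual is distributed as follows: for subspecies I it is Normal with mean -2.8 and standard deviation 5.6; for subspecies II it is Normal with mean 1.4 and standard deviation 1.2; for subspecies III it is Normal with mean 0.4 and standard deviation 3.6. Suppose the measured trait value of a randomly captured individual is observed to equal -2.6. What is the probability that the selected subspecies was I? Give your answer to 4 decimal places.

0.4721

Likelihoods f(-2.6 | ·): I: 0.0711943; II: 0.00128523; III: 0.0783089.
Posterior ∝ prior × likelihood. Numerator for I: 0.333333·0.0711943 = 0.0237314.
Normalizing constant: 0.333333·0.0711943 + 0.333333·0.00128523 + 0.333333·0.0783089 = 0.0502628.
P(I | observation) = 0.0237314 / 0.0502628 = 0.472147.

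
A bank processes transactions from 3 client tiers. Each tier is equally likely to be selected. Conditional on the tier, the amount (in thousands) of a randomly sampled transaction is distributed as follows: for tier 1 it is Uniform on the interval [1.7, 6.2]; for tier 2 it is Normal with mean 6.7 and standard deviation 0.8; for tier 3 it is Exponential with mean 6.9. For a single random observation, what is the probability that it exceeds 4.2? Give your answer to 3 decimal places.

Conditional on each tier, P(X > 4.2): 1: 0.444444; 2: 0.999111; 3: 0.54406.
By total probability, P(X > 4.2) = 0.333333·0.444444 + 0.333333·0.999111 + 0.333333·0.54406 = 0.662538.

0.663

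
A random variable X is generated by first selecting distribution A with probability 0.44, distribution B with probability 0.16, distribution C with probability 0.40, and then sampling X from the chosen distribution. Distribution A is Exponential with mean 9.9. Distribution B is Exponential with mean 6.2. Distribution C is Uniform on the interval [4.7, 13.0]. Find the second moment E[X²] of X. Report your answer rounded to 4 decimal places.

For each component E[X²] = Var + (mean)², giving A: 196.02; B: 76.88; C: 84.0633.
Overall E[X²] = 0.44·196.02 + 0.16·76.88 + 0.4·84.0633 = 132.175.

132.1749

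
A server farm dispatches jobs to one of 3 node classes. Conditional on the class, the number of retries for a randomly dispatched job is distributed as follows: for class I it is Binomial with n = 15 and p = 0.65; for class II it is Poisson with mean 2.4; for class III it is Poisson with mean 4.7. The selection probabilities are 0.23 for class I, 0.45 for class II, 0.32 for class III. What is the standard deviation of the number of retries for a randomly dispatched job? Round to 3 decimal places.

Per component, I: μ=9.75, E[X²]=98.475; II: μ=2.4, E[X²]=8.16; III: μ=4.7, E[X²]=26.79.
E[X] = 0.23·9.75 + 0.45·2.4 + 0.32·4.7 = 4.8265.
E[X²] = 0.23·98.475 + 0.45·8.16 + 0.32·26.79 = 34.8941.
Var(X) = E[X²] − (E[X])² = 34.8941 − 23.2951 = 11.5989.
SD(X) = √11.5989 = 3.40572.

3.406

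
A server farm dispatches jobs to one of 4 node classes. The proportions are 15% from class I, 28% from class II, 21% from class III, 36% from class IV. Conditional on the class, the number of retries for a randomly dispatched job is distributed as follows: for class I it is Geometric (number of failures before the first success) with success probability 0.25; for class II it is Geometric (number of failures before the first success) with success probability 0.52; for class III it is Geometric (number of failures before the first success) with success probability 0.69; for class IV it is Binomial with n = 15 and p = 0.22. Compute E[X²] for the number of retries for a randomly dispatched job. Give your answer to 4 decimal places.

8.9118

For each component E[X²] = Var + (mean)², giving I: 21; II: 2.62722; III: 0.852972; IV: 13.464.
Overall E[X²] = 0.15·21 + 0.28·2.62722 + 0.21·0.852972 + 0.36·13.464 = 8.91179.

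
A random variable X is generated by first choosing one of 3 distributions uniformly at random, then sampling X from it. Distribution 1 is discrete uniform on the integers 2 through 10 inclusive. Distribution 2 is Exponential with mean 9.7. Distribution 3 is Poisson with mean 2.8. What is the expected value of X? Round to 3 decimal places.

Component means — 1: 6; 2: 9.7; 3: 2.8.
E[X] = 0.333333·6 + 0.333333·9.7 + 0.333333·2.8 = 6.16667.

6.167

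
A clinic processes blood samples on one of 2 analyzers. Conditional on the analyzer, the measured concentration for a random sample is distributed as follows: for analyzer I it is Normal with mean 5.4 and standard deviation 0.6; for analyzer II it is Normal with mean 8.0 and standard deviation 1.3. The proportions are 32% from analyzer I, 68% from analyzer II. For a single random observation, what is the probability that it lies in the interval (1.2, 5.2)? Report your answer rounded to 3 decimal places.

Conditional on each analyzer, P(1.2 < X < 5.2): I: 0.369441; II: 0.015626.
By total probability, P(1.2 < X < 5.2) = 0.32·0.369441 + 0.68·0.015626 = 0.128847.

0.129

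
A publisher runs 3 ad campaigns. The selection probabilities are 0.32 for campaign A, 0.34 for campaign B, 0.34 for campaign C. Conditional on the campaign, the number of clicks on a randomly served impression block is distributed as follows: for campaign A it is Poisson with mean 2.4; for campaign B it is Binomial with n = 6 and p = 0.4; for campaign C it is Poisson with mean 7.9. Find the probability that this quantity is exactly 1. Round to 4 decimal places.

0.1341

Conditional on each campaign, P(X = 1): A: 0.217723; B: 0.186624; C: 0.00292887.
By total probability, P(X = 1) = 0.32·0.217723 + 0.34·0.186624 + 0.34·0.00292887 = 0.134119.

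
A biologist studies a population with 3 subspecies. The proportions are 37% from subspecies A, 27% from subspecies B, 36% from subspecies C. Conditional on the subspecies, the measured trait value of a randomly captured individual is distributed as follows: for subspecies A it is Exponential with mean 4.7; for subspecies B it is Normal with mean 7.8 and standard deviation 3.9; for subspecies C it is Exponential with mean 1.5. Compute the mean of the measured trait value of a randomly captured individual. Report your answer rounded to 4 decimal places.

4.3850

Component means — A: 4.7; B: 7.8; C: 1.5.
E[X] = 0.37·4.7 + 0.27·7.8 + 0.36·1.5 = 4.385.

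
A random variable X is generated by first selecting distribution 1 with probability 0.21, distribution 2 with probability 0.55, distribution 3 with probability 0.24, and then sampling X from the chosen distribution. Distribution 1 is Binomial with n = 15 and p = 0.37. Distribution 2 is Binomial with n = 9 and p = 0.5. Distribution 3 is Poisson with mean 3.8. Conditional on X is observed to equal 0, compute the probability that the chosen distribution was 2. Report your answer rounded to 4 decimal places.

0.1616

Likelihoods P(X=0 | ·): 1: 0.000977481; 2: 0.00195312; 3: 0.0223708.
Posterior ∝ prior × likelihood. Numerator for 2: 0.55·0.00195312 = 0.00107422.
Normalizing constant: 0.21·0.000977481 + 0.55·0.00195312 + 0.24·0.0223708 = 0.00664847.
P(2 | observation) = 0.00107422 / 0.00664847 = 0.161574.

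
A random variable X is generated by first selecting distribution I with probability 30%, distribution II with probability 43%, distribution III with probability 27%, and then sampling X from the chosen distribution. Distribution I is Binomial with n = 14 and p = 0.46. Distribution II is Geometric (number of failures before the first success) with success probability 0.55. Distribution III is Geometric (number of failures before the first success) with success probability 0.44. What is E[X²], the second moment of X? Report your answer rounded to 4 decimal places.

For each component E[X²] = Var + (mean)², giving I: 44.9512; II: 2.15702; III: 4.5124.
Overall E[X²] = 0.3·44.9512 + 0.43·2.15702 + 0.27·4.5124 = 15.6312.

15.6312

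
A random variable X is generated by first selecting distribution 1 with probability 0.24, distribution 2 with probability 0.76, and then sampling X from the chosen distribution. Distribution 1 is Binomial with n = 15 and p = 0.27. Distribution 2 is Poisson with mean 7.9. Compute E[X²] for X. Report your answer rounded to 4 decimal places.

58.0818

For each component E[X²] = Var + (mean)², giving 1: 19.359; 2: 70.31.
Overall E[X²] = 0.24·19.359 + 0.76·70.31 = 58.0818.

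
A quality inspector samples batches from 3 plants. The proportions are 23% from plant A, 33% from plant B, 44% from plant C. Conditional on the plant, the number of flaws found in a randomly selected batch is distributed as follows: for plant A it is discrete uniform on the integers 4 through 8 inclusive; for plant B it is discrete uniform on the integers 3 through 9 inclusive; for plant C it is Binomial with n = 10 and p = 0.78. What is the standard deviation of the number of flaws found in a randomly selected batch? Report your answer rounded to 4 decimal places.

1.8258

Per component, A: μ=6, E[X²]=38; B: μ=6, E[X²]=40; C: μ=7.8, E[X²]=62.556.
E[X] = 0.23·6 + 0.33·6 + 0.44·7.8 = 6.792.
E[X²] = 0.23·38 + 0.33·40 + 0.44·62.556 = 49.4646.
Var(X) = E[X²] − (E[X])² = 49.4646 − 46.1313 = 3.33338.
SD(X) = √3.33338 = 1.82575.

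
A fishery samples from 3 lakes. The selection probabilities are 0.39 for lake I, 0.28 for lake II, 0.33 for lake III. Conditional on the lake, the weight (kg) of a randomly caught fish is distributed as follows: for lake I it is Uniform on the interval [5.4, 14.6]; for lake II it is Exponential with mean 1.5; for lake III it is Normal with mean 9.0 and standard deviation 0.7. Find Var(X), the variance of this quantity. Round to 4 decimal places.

16.7584

Per component, I: μ=10, E[X²]=107.053; II: μ=1.5, E[X²]=4.5; III: μ=9, E[X²]=81.49.
E[X] = 0.39·10 + 0.28·1.5 + 0.33·9 = 7.29.
E[X²] = 0.39·107.053 + 0.28·4.5 + 0.33·81.49 = 69.9025.
Var(X) = E[X²] − (E[X])² = 69.9025 − 53.1441 = 16.7584.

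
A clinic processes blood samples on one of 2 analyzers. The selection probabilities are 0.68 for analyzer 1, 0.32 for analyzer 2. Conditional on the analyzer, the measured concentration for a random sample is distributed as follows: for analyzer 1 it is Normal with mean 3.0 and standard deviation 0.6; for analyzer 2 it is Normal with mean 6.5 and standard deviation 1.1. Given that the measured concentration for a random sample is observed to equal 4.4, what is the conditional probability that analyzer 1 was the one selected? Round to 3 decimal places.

Likelihoods f(4.4 | ·): 1: 0.0437031; 2: 0.0586268.
Posterior ∝ prior × likelihood. Numerator for 1: 0.68·0.0437031 = 0.0297181.
Normalizing constant: 0.68·0.0437031 + 0.32·0.0586268 = 0.0484787.
P(1 | observation) = 0.0297181 / 0.0484787 = 0.613014.

0.613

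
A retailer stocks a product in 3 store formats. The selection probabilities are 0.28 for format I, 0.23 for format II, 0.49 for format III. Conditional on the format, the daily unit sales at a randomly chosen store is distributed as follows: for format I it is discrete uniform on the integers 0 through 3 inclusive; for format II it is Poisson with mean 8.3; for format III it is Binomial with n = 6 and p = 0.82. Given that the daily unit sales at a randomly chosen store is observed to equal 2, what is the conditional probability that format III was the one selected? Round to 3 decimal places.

0.067

Likelihoods P(X=2 | ·): I: 0.25; II: 0.00856016; III: 0.0105879.
Posterior ∝ prior × likelihood. Numerator for III: 0.49·0.0105879 = 0.00518806.
Normalizing constant: 0.28·0.25 + 0.23·0.00856016 + 0.49·0.0105879 = 0.0771569.
P(III | observation) = 0.00518806 / 0.0771569 = 0.0672404.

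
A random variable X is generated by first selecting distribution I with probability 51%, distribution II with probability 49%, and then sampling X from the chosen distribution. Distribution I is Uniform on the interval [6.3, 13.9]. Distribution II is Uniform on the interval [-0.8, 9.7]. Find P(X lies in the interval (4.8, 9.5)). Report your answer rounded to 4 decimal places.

Conditional on each component, P(4.8 < X < 9.5): I: 0.421053; II: 0.447619.
By total probability, P(4.8 < X < 9.5) = 0.51·0.421053 + 0.49·0.447619 = 0.43407.

0.4341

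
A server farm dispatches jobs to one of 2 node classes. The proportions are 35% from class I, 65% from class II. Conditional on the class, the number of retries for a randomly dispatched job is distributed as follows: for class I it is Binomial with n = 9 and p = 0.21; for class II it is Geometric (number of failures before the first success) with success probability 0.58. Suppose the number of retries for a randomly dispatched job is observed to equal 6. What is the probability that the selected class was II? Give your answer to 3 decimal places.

Likelihoods P(X=6 | ·): I: 0.00355203; II: 0.00318364.
Posterior ∝ prior × likelihood. Numerator for II: 0.65·0.00318364 = 0.00206936.
Normalizing constant: 0.35·0.00355203 + 0.65·0.00318364 = 0.00331257.
P(II | observation) = 0.00206936 / 0.00331257 = 0.6247.

0.625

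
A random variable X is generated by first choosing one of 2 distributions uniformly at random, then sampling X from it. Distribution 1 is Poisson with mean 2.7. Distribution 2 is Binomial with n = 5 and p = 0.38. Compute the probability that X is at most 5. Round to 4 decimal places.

Conditional on each component, P(X ≤ 5): 1: 0.943268; 2: 1.
By total probability, P(X ≤ 5) = 0.5·0.943268 + 0.5·1 = 0.971634.

0.9716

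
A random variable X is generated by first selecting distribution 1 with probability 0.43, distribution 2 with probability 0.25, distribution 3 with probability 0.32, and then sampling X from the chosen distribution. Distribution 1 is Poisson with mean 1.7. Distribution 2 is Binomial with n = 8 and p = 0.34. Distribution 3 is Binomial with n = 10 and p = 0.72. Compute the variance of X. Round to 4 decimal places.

7.7048

Per component, 1: μ=1.7, E[X²]=4.59; 2: μ=2.72, E[X²]=9.1936; 3: μ=7.2, E[X²]=53.856.
E[X] = 0.43·1.7 + 0.25·2.72 + 0.32·7.2 = 3.715.
E[X²] = 0.43·4.59 + 0.25·9.1936 + 0.32·53.856 = 21.506.
Var(X) = E[X²] − (E[X])² = 21.506 − 13.8012 = 7.7048.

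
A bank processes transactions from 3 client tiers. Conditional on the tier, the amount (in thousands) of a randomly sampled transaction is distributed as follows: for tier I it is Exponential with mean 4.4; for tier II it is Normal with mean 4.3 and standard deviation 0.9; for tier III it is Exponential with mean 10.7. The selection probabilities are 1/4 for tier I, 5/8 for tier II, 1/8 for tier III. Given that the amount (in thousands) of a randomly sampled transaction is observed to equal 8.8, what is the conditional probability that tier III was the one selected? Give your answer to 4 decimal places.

0.4003

Likelihoods f(8.8 | ·): I: 0.030758; II: 1.65191e-06; III: 0.0410619.
Posterior ∝ prior × likelihood. Numerator for III: 0.125·0.0410619 = 0.00513274.
Normalizing constant: 0.25·0.030758 + 0.625·1.65191e-06 + 0.125·0.0410619 = 0.0128233.
P(III | observation) = 0.00513274 / 0.0128233 = 0.400268.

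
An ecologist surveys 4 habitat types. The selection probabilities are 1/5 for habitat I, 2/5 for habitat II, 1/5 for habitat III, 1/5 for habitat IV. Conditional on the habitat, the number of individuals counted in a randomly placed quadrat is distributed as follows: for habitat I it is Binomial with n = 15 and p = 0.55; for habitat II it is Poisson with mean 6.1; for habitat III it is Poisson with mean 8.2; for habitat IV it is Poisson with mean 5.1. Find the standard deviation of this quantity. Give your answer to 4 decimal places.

Per component, I: μ=8.25, E[X²]=71.775; II: μ=6.1, E[X²]=43.31; III: μ=8.2, E[X²]=75.44; IV: μ=5.1, E[X²]=31.11.
E[X] = 0.2·8.25 + 0.4·6.1 + 0.2·8.2 + 0.2·5.1 = 6.75.
E[X²] = 0.2·71.775 + 0.4·43.31 + 0.2·75.44 + 0.2·31.11 = 52.989.
Var(X) = E[X²] − (E[X])² = 52.989 − 45.5625 = 7.4265.
SD(X) = √7.4265 = 2.72516.

2.7252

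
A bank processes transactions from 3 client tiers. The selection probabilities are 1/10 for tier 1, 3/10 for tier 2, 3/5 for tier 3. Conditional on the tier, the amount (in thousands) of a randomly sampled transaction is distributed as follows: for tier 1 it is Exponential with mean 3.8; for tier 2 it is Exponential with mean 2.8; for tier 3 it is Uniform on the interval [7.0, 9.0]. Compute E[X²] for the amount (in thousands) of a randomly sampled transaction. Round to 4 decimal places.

For each component E[X²] = Var + (mean)², giving 1: 28.88; 2: 15.68; 3: 64.3333.
Overall E[X²] = 0.1·28.88 + 0.3·15.68 + 0.6·64.3333 = 46.192.

46.1920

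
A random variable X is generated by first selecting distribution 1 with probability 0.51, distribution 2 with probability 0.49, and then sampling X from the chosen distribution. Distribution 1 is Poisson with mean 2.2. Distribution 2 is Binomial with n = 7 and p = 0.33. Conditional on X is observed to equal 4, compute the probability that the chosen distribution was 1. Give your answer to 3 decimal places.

Likelihoods P(X=4 | ·): 1: 0.108151; 2: 0.124838.
Posterior ∝ prior × likelihood. Numerator for 1: 0.51·0.108151 = 0.0551571.
Normalizing constant: 0.51·0.108151 + 0.49·0.124838 = 0.116328.
P(1 | observation) = 0.0551571 / 0.116328 = 0.474152.

0.474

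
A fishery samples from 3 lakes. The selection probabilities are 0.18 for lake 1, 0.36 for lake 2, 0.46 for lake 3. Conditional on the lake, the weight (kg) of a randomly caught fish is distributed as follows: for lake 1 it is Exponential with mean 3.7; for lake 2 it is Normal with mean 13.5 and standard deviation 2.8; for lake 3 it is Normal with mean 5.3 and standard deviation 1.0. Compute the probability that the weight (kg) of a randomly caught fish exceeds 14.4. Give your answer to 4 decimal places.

Conditional on each lake, P(X > 14.4): 1: 0.0204067; 2: 0.373943; 3: 0.
By total probability, P(X > 14.4) = 0.18·0.0204067 + 0.36·0.373943 + 0.46·0 = 0.138293.

0.1383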